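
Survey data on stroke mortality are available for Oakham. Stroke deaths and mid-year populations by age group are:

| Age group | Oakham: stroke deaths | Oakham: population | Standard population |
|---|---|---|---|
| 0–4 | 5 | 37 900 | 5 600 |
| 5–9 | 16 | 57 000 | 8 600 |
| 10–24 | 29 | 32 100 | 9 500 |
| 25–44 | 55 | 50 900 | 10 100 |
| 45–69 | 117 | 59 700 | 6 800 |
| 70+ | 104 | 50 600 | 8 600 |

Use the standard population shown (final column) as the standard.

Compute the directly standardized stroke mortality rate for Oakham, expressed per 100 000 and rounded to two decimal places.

109.05

Age-specific rates per 100 000 for Oakham: 13.19, 28.07, 90.34, 108.06, 195.98, 205.53.
Standard total = 49 200; weights = 0.1138, 0.1748, 0.1931, 0.2053, 0.1382, 0.1748.
Standardized rate: 0.1138×13.19 + 0.1748×28.07 + 0.1931×90.34 + 0.2053×108.06 + 0.1382×195.98 + 0.1748×205.53 = 109.0477 per 100 000.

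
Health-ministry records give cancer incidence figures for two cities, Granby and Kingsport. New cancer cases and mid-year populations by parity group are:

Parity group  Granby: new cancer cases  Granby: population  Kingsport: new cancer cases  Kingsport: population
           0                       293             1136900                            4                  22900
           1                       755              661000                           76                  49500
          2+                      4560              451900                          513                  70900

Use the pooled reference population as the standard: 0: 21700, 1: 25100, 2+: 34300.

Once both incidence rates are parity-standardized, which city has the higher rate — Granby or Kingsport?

Parity-specific rates per 100000 for Granby: 25.77, 114.22, 1009.07.
For Kingsport: 17.47, 153.54, 723.55.
Standard total = 81100; weights = 0.2676, 0.3095, 0.4229.
Granby: 0.2676×25.77 + 0.3095×114.22 + 0.4229×1009.07 = 469.0184 per 100000.
Kingsport: 0.2676×17.47 + 0.3095×153.54 + 0.4229×723.55 = 358.2083 per 100000.
The crude rates (249.27 vs 413.82) would put Kingsport higher, but that reflects its parity composition; once standardized to a common parity structure, Granby has the higher underlying rate.

Granby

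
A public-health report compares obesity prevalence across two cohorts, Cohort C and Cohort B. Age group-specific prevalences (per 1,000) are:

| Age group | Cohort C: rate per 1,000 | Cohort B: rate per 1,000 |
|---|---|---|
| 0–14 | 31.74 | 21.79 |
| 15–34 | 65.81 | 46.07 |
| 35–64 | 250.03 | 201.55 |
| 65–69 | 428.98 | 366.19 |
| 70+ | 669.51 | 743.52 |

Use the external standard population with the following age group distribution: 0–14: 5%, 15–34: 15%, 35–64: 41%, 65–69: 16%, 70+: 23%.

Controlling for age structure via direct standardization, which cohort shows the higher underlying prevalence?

Standard weights: 0.05, 0.15, 0.41, 0.16, 0.23.
Cohort C: 0.0500×31.74 + 0.1500×65.81 + 0.4100×250.03 + 0.1600×428.98 + 0.2300×669.51 = 336.5949 per 1,000.
Cohort B: 0.0500×21.79 + 0.1500×46.07 + 0.4100×201.55 + 0.1600×366.19 + 0.2300×743.52 = 320.2355 per 1,000.

Cohort C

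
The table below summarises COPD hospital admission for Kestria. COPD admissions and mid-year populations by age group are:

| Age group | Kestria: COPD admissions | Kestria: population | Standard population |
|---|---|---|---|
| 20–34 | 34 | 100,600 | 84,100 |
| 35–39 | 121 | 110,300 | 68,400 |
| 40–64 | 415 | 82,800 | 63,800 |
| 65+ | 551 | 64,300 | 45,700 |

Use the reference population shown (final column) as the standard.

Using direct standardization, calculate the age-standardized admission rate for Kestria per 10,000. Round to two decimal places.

31.10

Age-specific rates per 10,000 for Kestria: 3.38, 10.97, 50.12, 85.69.
Standard total = 262,000; weights = 0.3210, 0.2611, 0.2435, 0.1744.
Standardized rate: 0.3210×3.38 + 0.2611×10.97 + 0.2435×50.12 + 0.1744×85.69 = 31.1008 per 10,000.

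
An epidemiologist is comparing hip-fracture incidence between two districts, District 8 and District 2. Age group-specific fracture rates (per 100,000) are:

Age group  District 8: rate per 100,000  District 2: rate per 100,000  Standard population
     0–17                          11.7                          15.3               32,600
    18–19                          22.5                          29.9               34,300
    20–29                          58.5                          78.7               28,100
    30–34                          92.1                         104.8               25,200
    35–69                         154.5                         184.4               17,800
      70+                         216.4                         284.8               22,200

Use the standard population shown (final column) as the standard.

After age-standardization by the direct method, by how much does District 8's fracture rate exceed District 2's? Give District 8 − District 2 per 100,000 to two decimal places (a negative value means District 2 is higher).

Standard total = 160,200; weights = 0.2035, 0.2141, 0.1754, 0.1573, 0.1111, 0.1386.
District 8: 0.2035×11.7 + 0.2141×22.5 + 0.1754×58.5 + 0.1573×92.1 + 0.1111×154.5 + 0.1386×216.4 = 79.1019 per 100,000.
District 2: 0.2035×15.3 + 0.2141×29.9 + 0.1754×78.7 + 0.1573×104.8 + 0.1111×184.4 + 0.1386×284.8 = 99.7607 per 100,000.
Difference = 79.1019 − 99.7607 = -20.6588.

-20.66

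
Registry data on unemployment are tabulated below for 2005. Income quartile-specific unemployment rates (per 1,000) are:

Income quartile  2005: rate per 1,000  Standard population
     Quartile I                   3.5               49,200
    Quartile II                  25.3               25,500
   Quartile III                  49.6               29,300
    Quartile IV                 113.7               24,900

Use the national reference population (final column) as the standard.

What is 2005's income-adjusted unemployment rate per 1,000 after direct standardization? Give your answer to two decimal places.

39.58

Standard total = 128,900; weights = 0.3817, 0.1978, 0.2273, 0.1932.
Standardized rate: 0.3817×3.5 + 0.1978×25.3 + 0.2273×49.6 + 0.1932×113.7 = 39.5792 per 1,000.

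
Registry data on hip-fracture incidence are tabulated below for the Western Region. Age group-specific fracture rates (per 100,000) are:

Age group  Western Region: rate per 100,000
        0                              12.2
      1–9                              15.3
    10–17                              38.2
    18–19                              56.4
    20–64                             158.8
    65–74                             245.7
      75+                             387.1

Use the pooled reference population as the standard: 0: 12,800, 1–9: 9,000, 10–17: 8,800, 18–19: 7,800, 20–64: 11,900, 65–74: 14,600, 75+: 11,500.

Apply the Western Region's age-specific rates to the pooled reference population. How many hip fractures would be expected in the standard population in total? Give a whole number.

110

Expected hip fractures = Σ (standard pop × age-specific rate ÷ 100,000)
= 12,800×12.2/100,000 + 9,000×15.3/100,000 + 8,800×38.2/100,000 + 7,800×56.4/100,000 + 11,900×158.8/100,000 + 14,600×245.7/100,000 + 11,500×387.1/100,000
= 1.56 + 1.38 + 3.36 + 4.40 + 18.90 + 35.87 + 44.52 = 109.99.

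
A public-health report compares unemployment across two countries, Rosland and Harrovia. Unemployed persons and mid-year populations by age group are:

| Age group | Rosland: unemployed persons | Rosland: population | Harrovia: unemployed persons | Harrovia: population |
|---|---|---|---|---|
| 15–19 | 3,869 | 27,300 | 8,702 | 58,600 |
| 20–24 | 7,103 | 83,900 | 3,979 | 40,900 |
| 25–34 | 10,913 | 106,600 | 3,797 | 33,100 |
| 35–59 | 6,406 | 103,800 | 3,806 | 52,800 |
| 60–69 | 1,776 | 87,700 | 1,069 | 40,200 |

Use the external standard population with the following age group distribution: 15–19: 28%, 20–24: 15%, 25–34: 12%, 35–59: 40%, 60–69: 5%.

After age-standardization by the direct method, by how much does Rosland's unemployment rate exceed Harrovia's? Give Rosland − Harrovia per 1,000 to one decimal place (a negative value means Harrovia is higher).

Age-specific rates per 1,000 for Rosland: 141.722, 84.660, 102.373, 61.715, 20.251.
For Harrovia: 148.498, 97.286, 114.713, 72.083, 26.592.
Standard weights: 0.28, 0.15, 0.12, 0.40, 0.05.
Rosland: 0.2800×141.722 + 0.1500×84.660 + 0.1200×102.373 + 0.4000×61.715 + 0.0500×20.251 = 90.3644 per 1,000.
Harrovia: 0.2800×148.498 + 0.1500×97.286 + 0.1200×114.713 + 0.4000×72.083 + 0.0500×26.592 = 100.1009 per 1,000.
Difference = 90.3644 − 100.1009 = -9.7365.

-9.7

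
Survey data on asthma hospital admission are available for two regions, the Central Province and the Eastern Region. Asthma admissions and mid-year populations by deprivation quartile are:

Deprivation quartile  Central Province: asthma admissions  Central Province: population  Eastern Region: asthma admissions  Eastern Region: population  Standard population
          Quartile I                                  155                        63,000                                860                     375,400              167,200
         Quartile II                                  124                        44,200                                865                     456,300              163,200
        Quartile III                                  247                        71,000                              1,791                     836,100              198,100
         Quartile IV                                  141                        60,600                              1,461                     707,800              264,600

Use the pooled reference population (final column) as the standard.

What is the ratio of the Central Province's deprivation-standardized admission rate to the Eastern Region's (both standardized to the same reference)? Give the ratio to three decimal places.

Deprivation-specific rates per 10,000 for the Central Province: 24.60, 28.05, 34.79, 23.27.
For the Eastern Region: 22.91, 18.96, 21.42, 20.64.
Standard total = 793,100; weights = 0.2108, 0.2058, 0.2498, 0.3336.
The Central Province: 0.2108×24.60 + 0.2058×28.05 + 0.2498×34.79 + 0.3336×23.27 = 27.4118 per 10,000.
The Eastern Region: 0.2108×22.91 + 0.2058×18.96 + 0.2498×21.42 + 0.3336×20.64 = 20.9675 per 10,000.
Ratio = 27.4118 ÷ 20.9675 = 1.30735.

1.307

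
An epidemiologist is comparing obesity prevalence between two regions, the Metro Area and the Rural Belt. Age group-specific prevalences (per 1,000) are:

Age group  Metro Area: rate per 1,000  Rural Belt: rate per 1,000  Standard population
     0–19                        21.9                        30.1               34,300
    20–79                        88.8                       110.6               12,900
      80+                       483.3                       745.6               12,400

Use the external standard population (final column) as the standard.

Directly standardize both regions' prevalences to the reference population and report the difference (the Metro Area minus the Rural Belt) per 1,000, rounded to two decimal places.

Standard total = 59,600; weights = 0.5755, 0.2164, 0.2081.
The Metro Area: 0.5755×21.9 + 0.2164×88.8 + 0.2081×483.3 = 132.3760 per 1,000.
The Rural Belt: 0.5755×30.1 + 0.2164×110.6 + 0.2081×745.6 = 196.3861 per 1,000.
Difference = 132.3760 − 196.3861 = -64.0101.

-64.01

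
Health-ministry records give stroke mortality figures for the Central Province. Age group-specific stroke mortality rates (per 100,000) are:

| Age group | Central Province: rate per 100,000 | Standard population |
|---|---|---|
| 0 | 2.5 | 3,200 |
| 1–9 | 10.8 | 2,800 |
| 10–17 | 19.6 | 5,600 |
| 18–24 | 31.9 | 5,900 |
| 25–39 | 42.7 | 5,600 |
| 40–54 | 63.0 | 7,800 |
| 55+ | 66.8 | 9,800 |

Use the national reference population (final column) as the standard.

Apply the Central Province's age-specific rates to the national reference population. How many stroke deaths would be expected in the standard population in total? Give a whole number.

17

Expected stroke deaths = Σ (standard pop × age-specific rate ÷ 100,000)
= 3,200×2.5/100,000 + 2,800×10.8/100,000 + 5,600×19.6/100,000 + 5,900×31.9/100,000 + 5,600×42.7/100,000 + 7,800×63.0/100,000 + 9,800×66.8/100,000
= 0.08 + 0.30 + 1.10 + 1.88 + 2.39 + 4.91 + 6.55 = 17.21.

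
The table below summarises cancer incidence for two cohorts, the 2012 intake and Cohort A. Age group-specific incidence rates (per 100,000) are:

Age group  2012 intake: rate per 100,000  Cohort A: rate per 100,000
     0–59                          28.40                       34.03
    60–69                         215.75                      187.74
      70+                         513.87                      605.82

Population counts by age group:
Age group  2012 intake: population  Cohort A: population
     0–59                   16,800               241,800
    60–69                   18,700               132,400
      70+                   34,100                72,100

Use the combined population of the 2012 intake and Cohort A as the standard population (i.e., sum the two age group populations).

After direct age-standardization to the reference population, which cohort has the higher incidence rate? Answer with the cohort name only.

Combined standard total = 515,900; weights = 0.5013, 0.2929, 0.2059.
The 2012 intake: 0.5013×28.40 + 0.2929×215.75 + 0.2059×513.87 = 183.2081 per 100,000.
Cohort A: 0.5013×34.03 + 0.2929×187.74 + 0.2059×605.82 = 196.7547 per 100,000.
The crude rates (316.59 vs 172.00) would put the 2012 intake higher, but that reflects its age composition; once standardized to a common age structure, Cohort A has the higher underlying rate.

Cohort A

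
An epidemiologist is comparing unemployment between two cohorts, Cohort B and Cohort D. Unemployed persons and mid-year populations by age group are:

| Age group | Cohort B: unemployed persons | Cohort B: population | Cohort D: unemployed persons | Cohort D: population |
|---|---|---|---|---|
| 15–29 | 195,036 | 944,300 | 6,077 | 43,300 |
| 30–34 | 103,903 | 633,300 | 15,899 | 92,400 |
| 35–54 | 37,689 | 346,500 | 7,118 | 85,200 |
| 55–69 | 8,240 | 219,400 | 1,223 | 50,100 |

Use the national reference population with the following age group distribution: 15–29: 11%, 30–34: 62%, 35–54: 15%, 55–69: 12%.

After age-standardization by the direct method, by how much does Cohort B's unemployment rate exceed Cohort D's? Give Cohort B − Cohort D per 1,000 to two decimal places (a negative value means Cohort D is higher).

Age-specific rates per 1,000 for Cohort B: 206.540, 164.066, 108.771, 37.557.
For Cohort D: 140.346, 172.067, 83.545, 24.411.
Standard weights: 0.11, 0.62, 0.15, 0.12.
Cohort B: 0.1100×206.540 + 0.6200×164.066 + 0.1500×108.771 + 0.1200×37.557 = 145.2628 per 1,000.
Cohort D: 0.1100×140.346 + 0.6200×172.067 + 0.1500×83.545 + 0.1200×24.411 = 137.5807 per 1,000.
Difference = 145.2628 − 137.5807 = 7.6820.

7.68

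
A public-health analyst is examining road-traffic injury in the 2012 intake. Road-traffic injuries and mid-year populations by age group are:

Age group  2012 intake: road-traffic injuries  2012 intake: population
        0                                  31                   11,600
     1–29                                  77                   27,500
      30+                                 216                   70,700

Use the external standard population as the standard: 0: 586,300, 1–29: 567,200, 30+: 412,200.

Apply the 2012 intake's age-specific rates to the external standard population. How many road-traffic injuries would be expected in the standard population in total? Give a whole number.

Age-specific rates per 100,000 for the 2012 intake: 267.24, 280.00, 305.52.
Expected road-traffic injuries = Σ (standard pop × age-specific rate ÷ 100,000)
= 586,300×267.24/100,000 + 567,200×280.00/100,000 + 412,200×305.52/100,000
= 1566.84 + 1588.16 + 1259.34 = 4414.33.

4414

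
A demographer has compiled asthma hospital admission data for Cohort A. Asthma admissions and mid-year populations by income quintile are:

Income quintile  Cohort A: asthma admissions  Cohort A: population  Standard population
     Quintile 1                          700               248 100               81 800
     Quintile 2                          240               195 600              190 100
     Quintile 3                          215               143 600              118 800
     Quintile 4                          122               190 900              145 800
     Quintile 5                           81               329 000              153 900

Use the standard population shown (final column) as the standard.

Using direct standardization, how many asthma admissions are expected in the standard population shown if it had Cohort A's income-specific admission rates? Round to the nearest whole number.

773

Income-specific rates per 10 000 for Cohort A: 28.21, 12.27, 14.97, 6.39, 2.46.
Expected asthma admissions = Σ (standard pop × income-specific rate ÷ 10 000)
= 81 800×28.21/10 000 + 190 100×12.27/10 000 + 118 800×14.97/10 000 + 145 800×6.39/10 000 + 153 900×2.46/10 000
= 230.79 + 233.25 + 177.87 + 93.18 + 37.89 = 772.98.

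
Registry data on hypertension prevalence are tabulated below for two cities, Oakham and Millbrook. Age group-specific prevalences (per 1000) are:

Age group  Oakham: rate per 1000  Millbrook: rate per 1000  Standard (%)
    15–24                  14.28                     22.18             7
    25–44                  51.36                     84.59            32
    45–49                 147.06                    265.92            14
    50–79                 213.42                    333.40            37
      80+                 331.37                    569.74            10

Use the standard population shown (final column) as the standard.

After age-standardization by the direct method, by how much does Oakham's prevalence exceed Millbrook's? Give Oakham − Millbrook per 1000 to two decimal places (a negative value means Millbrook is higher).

-96.06

Standard weights: 0.07, 0.32, 0.14, 0.37, 0.10.
Oakham: 0.0700×14.28 + 0.3200×51.36 + 0.1400×147.06 + 0.3700×213.42 + 0.1000×331.37 = 150.1256 per 1000.
Millbrook: 0.0700×22.18 + 0.3200×84.59 + 0.1400×265.92 + 0.3700×333.40 + 0.1000×569.74 = 246.1822 per 1000.
Difference = 150.1256 − 246.1822 = -96.0566.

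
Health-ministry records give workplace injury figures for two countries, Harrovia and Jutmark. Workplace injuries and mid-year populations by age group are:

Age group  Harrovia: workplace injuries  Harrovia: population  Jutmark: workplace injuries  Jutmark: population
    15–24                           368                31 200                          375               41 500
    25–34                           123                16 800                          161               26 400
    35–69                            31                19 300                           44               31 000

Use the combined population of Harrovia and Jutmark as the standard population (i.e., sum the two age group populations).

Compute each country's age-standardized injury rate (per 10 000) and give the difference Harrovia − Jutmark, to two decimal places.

15.81

Age-specific rates per 10 000 for Harrovia: 117.95, 73.21, 16.06.
For Jutmark: 90.36, 60.98, 14.19.
Combined standard total = 166 200; weights = 0.4374, 0.2599, 0.3026.
Harrovia: 0.4374×117.95 + 0.2599×73.21 + 0.3026×16.06 = 75.4853 per 10 000.
Jutmark: 0.4374×90.36 + 0.2599×60.98 + 0.3026×14.19 = 59.6736 per 10 000.
Difference = 75.4853 − 59.6736 = 15.8117.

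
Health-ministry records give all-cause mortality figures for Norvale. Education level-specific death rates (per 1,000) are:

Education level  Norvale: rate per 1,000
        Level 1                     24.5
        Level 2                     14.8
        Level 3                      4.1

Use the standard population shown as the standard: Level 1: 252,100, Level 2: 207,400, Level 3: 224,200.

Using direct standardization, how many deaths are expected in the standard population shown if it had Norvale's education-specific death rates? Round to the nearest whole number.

Expected deaths = Σ (standard pop × education-specific rate ÷ 1,000)
= 252,100×24.5/1,000 + 207,400×14.8/1,000 + 224,200×4.1/1,000
= 6176.45 + 3069.52 + 919.22 = 10165.19.

10165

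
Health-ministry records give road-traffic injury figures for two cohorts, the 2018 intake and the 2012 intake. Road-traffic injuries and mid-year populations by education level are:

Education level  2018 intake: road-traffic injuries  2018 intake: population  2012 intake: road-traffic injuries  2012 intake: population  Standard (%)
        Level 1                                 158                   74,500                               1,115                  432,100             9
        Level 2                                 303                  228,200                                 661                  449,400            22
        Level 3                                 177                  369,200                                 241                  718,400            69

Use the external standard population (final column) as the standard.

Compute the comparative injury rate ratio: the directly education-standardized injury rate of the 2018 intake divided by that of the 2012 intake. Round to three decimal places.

Education-specific rates per 100,000 for the 2018 intake: 212.08, 132.78, 47.94.
For the 2012 intake: 258.04, 147.09, 33.55.
Standard weights: 0.09, 0.22, 0.69.
The 2018 intake: 0.0900×212.08 + 0.2200×132.78 + 0.6900×47.94 = 81.3781 per 100,000.
The 2012 intake: 0.0900×258.04 + 0.2200×147.09 + 0.6900×33.55 = 78.7298 per 100,000.
Ratio = 81.3781 ÷ 78.7298 = 1.03364.

1.034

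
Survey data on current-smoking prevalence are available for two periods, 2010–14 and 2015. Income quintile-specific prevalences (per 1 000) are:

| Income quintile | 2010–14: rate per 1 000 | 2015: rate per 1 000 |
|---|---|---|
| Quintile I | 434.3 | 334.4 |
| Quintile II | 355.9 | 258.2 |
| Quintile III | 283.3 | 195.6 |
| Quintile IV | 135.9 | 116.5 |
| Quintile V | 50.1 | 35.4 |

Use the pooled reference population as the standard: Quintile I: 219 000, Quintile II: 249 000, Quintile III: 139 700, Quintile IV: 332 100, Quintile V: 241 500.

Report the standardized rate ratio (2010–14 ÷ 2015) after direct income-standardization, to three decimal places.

1.323

Standard total = 1 181 300; weights = 0.1854, 0.2108, 0.1183, 0.2811, 0.2044.
2010–14: 0.1854×434.3 + 0.2108×355.9 + 0.1183×283.3 + 0.2811×135.9 + 0.2044×50.1 = 237.4836 per 1 000.
2015: 0.1854×334.4 + 0.2108×258.2 + 0.1183×195.6 + 0.2811×116.5 + 0.2044×35.4 = 179.5390 per 1 000.
Ratio = 237.4836 ÷ 179.5390 = 1.32274.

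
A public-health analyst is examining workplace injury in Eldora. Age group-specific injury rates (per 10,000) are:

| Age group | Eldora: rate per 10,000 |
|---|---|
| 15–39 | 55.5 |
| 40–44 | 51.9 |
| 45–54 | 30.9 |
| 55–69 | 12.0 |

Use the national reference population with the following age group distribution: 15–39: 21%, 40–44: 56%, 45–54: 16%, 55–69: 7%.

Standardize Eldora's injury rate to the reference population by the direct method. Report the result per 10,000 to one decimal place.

Standard weights: 0.21, 0.56, 0.16, 0.07.
Standardized rate: 0.2100×55.5 + 0.5600×51.9 + 0.1600×30.9 + 0.0700×12.0 = 46.5030 per 10,000.

46.5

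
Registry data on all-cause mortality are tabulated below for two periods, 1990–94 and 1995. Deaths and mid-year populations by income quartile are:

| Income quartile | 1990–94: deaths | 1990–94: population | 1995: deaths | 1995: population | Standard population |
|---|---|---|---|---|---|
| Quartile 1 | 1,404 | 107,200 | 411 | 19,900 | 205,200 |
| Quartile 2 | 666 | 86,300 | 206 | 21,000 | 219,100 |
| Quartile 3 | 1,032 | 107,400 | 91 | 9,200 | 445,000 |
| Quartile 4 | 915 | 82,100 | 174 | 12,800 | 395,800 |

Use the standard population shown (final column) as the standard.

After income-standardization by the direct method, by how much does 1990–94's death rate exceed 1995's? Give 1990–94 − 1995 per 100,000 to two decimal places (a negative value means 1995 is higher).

Income-specific rates per 100,000 for 1990–94: 1309.70, 771.73, 960.89, 1114.49.
For 1995: 2065.33, 980.95, 989.13, 1359.38.
Standard total = 1,265,100; weights = 0.1622, 0.1732, 0.3518, 0.3129.
1990–94: 0.1622×1309.70 + 0.1732×771.73 + 0.3518×960.89 + 0.3129×1114.49 = 1032.7648 per 100,000.
1995: 0.1622×2065.33 + 0.1732×980.95 + 0.3518×989.13 + 0.3129×1359.38 = 1278.1087 per 100,000.
Difference = 1032.7648 − 1278.1087 = -245.3440.

-245.34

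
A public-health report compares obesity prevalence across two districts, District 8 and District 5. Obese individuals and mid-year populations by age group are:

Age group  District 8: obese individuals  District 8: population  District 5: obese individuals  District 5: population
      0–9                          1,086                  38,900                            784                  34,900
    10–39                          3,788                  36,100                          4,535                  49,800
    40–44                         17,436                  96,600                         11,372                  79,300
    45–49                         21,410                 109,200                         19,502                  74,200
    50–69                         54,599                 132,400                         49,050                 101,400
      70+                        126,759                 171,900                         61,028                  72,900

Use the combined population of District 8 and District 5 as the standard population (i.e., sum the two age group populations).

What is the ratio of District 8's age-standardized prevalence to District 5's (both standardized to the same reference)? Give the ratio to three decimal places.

Age-specific rates per 1,000 for District 8: 27.918, 104.931, 180.497, 196.062, 412.379, 737.400.
For District 5: 22.464, 91.064, 143.405, 262.830, 483.728, 837.147.
Combined standard total = 997,600; weights = 0.0740, 0.0861, 0.1763, 0.1838, 0.2344, 0.2454.
District 8: 0.0740×27.918 + 0.0861×104.931 + 0.1763×180.497 + 0.1838×196.062 + 0.2344×412.379 + 0.2454×737.400 = 356.5665 per 1,000.
District 5: 0.0740×22.464 + 0.0861×91.064 + 0.1763×143.405 + 0.1838×262.830 + 0.2344×483.728 + 0.2454×837.147 = 401.9019 per 1,000.
Ratio = 356.5665 ÷ 401.9019 = 0.88720.

0.887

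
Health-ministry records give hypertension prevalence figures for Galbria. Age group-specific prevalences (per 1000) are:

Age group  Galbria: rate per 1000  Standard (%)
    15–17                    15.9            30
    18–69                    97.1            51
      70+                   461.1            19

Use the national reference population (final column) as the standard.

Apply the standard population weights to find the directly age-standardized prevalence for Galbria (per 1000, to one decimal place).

141.9

Standard weights: 0.30, 0.51, 0.19.
Standardized rate: 0.3000×15.9 + 0.5100×97.1 + 0.1900×461.1 = 141.9000 per 1000.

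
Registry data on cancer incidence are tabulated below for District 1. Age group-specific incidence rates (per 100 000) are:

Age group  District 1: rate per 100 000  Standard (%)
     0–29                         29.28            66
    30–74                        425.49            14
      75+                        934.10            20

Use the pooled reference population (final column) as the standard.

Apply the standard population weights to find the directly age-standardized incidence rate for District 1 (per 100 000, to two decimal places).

265.71

Standard weights: 0.66, 0.14, 0.20.
Standardized rate: 0.6600×29.28 + 0.1400×425.49 + 0.2000×934.10 = 265.7134 per 100 000.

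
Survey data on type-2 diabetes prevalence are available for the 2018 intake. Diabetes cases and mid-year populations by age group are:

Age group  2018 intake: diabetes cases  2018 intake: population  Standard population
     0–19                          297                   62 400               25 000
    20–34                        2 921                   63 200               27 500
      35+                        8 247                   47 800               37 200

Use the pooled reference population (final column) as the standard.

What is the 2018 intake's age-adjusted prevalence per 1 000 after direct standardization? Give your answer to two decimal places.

Age-specific rates per 1 000 for the 2018 intake: 4.760, 46.218, 172.531.
Standard total = 89 700; weights = 0.2787, 0.3066, 0.4147.
Standardized rate: 0.2787×4.760 + 0.3066×46.218 + 0.4147×172.531 = 87.0475 per 1 000.

87.05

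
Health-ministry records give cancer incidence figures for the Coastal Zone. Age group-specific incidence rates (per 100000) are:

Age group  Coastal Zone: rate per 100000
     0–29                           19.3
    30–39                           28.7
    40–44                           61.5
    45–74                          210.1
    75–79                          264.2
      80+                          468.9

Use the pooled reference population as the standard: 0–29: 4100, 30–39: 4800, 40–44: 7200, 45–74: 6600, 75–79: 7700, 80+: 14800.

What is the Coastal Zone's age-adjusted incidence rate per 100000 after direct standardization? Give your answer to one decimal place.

Standard total = 45200; weights = 0.0907, 0.1062, 0.1593, 0.1460, 0.1704, 0.3274.
Standardized rate: 0.0907×19.3 + 0.1062×28.7 + 0.1593×61.5 + 0.1460×210.1 + 0.1704×264.2 + 0.3274×468.9 = 243.8144 per 100000.

243.8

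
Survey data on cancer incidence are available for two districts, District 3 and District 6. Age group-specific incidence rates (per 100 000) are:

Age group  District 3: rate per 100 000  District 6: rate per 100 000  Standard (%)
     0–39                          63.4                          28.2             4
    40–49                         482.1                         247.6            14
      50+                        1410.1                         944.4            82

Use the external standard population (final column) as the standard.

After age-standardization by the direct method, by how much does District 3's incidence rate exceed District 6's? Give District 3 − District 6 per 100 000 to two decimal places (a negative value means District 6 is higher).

Standard weights: 0.04, 0.14, 0.82.
District 3: 0.0400×63.4 + 0.1400×482.1 + 0.8200×1410.1 = 1226.3120 per 100 000.
District 6: 0.0400×28.2 + 0.1400×247.6 + 0.8200×944.4 = 810.2000 per 100 000.
Difference = 1226.3120 − 810.2000 = 416.1120.

416.11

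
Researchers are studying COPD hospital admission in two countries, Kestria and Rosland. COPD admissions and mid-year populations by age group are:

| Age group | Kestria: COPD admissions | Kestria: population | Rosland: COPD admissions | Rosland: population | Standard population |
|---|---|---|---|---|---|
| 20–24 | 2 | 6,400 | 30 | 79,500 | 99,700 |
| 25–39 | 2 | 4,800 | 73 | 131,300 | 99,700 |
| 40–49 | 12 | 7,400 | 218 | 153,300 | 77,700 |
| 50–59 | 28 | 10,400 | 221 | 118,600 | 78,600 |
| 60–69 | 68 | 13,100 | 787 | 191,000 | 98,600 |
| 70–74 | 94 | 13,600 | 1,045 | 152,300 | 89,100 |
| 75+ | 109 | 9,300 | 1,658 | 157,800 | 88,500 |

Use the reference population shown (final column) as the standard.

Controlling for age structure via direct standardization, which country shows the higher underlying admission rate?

Kestria

Age-specific rates per 10,000 for Kestria: 3.12, 4.17, 16.22, 26.92, 51.91, 69.12, 117.20.
For Rosland: 3.77, 5.56, 14.22, 18.63, 41.20, 68.61, 105.07.
Standard total = 631,900; weights = 0.1578, 0.1578, 0.1230, 0.1244, 0.1560, 0.1410, 0.1401.
Kestria: 0.1578×3.12 + 0.1578×4.17 + 0.1230×16.22 + 0.1244×26.92 + 0.1560×51.91 + 0.1410×69.12 + 0.1401×117.20 = 40.7537 per 10,000.
Rosland: 0.1578×3.77 + 0.1578×5.56 + 0.1230×14.22 + 0.1244×18.63 + 0.1560×41.20 + 0.1410×68.61 + 0.1401×105.07 = 36.3587 per 10,000.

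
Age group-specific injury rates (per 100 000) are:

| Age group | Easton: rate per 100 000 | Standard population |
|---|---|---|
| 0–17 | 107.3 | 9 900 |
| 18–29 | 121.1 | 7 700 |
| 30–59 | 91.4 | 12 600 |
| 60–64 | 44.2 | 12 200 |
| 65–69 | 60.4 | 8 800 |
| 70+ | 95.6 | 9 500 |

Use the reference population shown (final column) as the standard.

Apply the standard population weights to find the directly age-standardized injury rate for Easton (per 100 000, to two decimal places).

84.44

Standard total = 60 700; weights = 0.1631, 0.1269, 0.2076, 0.2010, 0.1450, 0.1565.
Standardized rate: 0.1631×107.3 + 0.1269×121.1 + 0.2076×91.4 + 0.2010×44.2 + 0.1450×60.4 + 0.1565×95.6 = 84.4372 per 100 000.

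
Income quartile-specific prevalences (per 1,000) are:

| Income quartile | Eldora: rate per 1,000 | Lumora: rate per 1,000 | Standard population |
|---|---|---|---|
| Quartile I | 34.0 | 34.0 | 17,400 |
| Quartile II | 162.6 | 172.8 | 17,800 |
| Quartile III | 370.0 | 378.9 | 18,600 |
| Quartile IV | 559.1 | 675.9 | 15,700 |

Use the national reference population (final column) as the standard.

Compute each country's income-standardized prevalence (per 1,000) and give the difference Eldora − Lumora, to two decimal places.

Standard total = 69,500; weights = 0.2504, 0.2561, 0.2676, 0.2259.
Eldora: 0.2504×34.0 + 0.2561×162.6 + 0.2676×370.0 + 0.2259×559.1 = 275.4784 per 1,000.
Lumora: 0.2504×34.0 + 0.2561×172.8 + 0.2676×378.9 + 0.2259×675.9 = 306.8577 per 1,000.
Difference = 275.4784 − 306.8577 = -31.3793.

-31.38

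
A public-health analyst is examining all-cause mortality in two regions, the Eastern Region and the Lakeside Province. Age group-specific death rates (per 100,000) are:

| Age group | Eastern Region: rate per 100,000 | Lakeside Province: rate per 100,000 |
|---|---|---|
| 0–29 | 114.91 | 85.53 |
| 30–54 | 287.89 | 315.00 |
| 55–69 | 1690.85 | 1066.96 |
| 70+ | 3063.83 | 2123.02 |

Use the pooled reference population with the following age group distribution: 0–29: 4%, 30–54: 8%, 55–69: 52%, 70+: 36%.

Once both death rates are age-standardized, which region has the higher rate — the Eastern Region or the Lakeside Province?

Standard weights: 0.04, 0.08, 0.52, 0.36.
The Eastern Region: 0.0400×114.91 + 0.0800×287.89 + 0.5200×1690.85 + 0.3600×3063.83 = 2009.8484 per 100,000.
The Lakeside Province: 0.0400×85.53 + 0.0800×315.00 + 0.5200×1066.96 + 0.3600×2123.02 = 1347.7276 per 100,000.

Eastern Region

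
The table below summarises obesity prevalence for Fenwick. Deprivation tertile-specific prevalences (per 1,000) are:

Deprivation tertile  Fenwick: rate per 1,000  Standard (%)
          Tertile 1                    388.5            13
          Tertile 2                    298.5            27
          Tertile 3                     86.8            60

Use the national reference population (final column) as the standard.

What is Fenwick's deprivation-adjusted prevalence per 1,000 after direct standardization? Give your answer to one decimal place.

183.2

Standard weights: 0.13, 0.27, 0.60.
Standardized rate: 0.1300×388.5 + 0.2700×298.5 + 0.6000×86.8 = 183.1800 per 1,000.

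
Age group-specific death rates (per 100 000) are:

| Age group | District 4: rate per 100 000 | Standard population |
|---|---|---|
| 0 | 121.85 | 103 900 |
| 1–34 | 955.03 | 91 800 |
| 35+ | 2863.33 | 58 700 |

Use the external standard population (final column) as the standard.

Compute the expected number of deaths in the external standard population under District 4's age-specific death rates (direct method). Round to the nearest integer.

Expected deaths = Σ (standard pop × age-specific rate ÷ 100 000)
= 103 900×121.85/100 000 + 91 800×955.03/100 000 + 58 700×2863.33/100 000
= 126.60 + 876.72 + 1680.77 = 2684.09.

2684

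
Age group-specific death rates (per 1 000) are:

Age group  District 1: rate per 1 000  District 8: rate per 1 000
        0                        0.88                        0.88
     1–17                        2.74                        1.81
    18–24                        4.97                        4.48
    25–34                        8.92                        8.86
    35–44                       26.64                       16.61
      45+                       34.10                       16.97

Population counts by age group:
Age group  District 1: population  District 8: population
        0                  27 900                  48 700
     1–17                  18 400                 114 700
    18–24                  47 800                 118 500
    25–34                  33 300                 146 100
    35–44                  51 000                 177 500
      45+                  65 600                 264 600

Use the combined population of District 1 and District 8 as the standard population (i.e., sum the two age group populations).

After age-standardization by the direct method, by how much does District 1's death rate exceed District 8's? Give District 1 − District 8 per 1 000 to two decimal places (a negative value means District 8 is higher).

7.33

Combined standard total = 1 114 100; weights = 0.0688, 0.1195, 0.1493, 0.1610, 0.2051, 0.2964.
District 1: 0.0688×0.88 + 0.1195×2.74 + 0.1493×4.97 + 0.1610×8.92 + 0.2051×26.64 + 0.2964×34.10 = 18.1365 per 1 000.
District 8: 0.0688×0.88 + 0.1195×1.81 + 0.1493×4.48 + 0.1610×8.86 + 0.2051×16.61 + 0.2964×16.97 = 10.8085 per 1 000.
Difference = 18.1365 − 10.8085 = 7.3281.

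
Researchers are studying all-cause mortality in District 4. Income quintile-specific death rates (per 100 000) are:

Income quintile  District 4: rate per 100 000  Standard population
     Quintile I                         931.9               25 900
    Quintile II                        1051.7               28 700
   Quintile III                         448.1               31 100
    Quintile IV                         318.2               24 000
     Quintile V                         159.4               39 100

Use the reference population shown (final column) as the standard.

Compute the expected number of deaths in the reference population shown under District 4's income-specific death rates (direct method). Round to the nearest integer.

Expected deaths = Σ (standard pop × income-specific rate ÷ 100 000)
= 25 900×931.9/100 000 + 28 700×1051.7/100 000 + 31 100×448.1/100 000 + 24 000×318.2/100 000 + 39 100×159.4/100 000
= 241.36 + 301.84 + 139.36 + 76.37 + 62.33 = 821.25.

821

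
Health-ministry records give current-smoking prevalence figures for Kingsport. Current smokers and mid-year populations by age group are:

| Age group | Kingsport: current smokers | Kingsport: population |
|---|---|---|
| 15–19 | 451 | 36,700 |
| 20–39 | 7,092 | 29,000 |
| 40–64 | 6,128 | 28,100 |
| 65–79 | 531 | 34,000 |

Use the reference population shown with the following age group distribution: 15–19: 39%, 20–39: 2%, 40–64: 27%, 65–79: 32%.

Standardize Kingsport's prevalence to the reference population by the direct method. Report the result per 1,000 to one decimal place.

73.6

Age-specific rates per 1,000 for Kingsport: 12.289, 244.552, 218.078, 15.618.
Standard weights: 0.39, 0.02, 0.27, 0.32.
Standardized rate: 0.3900×12.289 + 0.0200×244.552 + 0.2700×218.078 + 0.3200×15.618 = 73.5625 per 1,000.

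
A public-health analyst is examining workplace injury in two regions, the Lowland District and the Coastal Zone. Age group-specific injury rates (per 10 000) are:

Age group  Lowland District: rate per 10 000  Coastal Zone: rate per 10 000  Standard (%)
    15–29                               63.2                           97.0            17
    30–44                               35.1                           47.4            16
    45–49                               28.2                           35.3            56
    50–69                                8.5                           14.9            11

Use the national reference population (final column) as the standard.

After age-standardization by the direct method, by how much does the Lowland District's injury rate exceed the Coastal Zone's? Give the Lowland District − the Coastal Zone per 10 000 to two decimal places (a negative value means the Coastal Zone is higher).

-12.39

Standard weights: 0.17, 0.16, 0.56, 0.11.
The Lowland District: 0.1700×63.2 + 0.1600×35.1 + 0.5600×28.2 + 0.1100×8.5 = 33.0870 per 10 000.
The Coastal Zone: 0.1700×97.0 + 0.1600×47.4 + 0.5600×35.3 + 0.1100×14.9 = 45.4810 per 10 000.
Difference = 33.0870 − 45.4810 = -12.3940.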